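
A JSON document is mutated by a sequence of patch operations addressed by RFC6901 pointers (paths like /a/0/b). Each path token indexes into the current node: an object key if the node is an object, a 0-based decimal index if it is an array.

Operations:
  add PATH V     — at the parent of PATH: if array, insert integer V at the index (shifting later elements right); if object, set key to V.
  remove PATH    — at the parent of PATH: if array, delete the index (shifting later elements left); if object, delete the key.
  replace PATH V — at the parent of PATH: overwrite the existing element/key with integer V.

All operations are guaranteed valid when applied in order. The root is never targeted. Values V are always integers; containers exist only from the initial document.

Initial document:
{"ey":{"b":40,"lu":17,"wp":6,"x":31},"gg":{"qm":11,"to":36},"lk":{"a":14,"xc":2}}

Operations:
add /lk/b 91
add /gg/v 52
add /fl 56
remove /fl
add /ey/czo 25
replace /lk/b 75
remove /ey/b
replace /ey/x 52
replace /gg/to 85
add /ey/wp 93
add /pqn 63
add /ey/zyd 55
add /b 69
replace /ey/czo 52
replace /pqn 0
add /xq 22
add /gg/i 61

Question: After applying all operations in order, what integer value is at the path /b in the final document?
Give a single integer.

Answer: 69

Derivation:
After op 1 (add /lk/b 91): {"ey":{"b":40,"lu":17,"wp":6,"x":31},"gg":{"qm":11,"to":36},"lk":{"a":14,"b":91,"xc":2}}
After op 2 (add /gg/v 52): {"ey":{"b":40,"lu":17,"wp":6,"x":31},"gg":{"qm":11,"to":36,"v":52},"lk":{"a":14,"b":91,"xc":2}}
After op 3 (add /fl 56): {"ey":{"b":40,"lu":17,"wp":6,"x":31},"fl":56,"gg":{"qm":11,"to":36,"v":52},"lk":{"a":14,"b":91,"xc":2}}
After op 4 (remove /fl): {"ey":{"b":40,"lu":17,"wp":6,"x":31},"gg":{"qm":11,"to":36,"v":52},"lk":{"a":14,"b":91,"xc":2}}
After op 5 (add /ey/czo 25): {"ey":{"b":40,"czo":25,"lu":17,"wp":6,"x":31},"gg":{"qm":11,"to":36,"v":52},"lk":{"a":14,"b":91,"xc":2}}
After op 6 (replace /lk/b 75): {"ey":{"b":40,"czo":25,"lu":17,"wp":6,"x":31},"gg":{"qm":11,"to":36,"v":52},"lk":{"a":14,"b":75,"xc":2}}
After op 7 (remove /ey/b): {"ey":{"czo":25,"lu":17,"wp":6,"x":31},"gg":{"qm":11,"to":36,"v":52},"lk":{"a":14,"b":75,"xc":2}}
After op 8 (replace /ey/x 52): {"ey":{"czo":25,"lu":17,"wp":6,"x":52},"gg":{"qm":11,"to":36,"v":52},"lk":{"a":14,"b":75,"xc":2}}
After op 9 (replace /gg/to 85): {"ey":{"czo":25,"lu":17,"wp":6,"x":52},"gg":{"qm":11,"to":85,"v":52},"lk":{"a":14,"b":75,"xc":2}}
After op 10 (add /ey/wp 93): {"ey":{"czo":25,"lu":17,"wp":93,"x":52},"gg":{"qm":11,"to":85,"v":52},"lk":{"a":14,"b":75,"xc":2}}
After op 11 (add /pqn 63): {"ey":{"czo":25,"lu":17,"wp":93,"x":52},"gg":{"qm":11,"to":85,"v":52},"lk":{"a":14,"b":75,"xc":2},"pqn":63}
After op 12 (add /ey/zyd 55): {"ey":{"czo":25,"lu":17,"wp":93,"x":52,"zyd":55},"gg":{"qm":11,"to":85,"v":52},"lk":{"a":14,"b":75,"xc":2},"pqn":63}
After op 13 (add /b 69): {"b":69,"ey":{"czo":25,"lu":17,"wp":93,"x":52,"zyd":55},"gg":{"qm":11,"to":85,"v":52},"lk":{"a":14,"b":75,"xc":2},"pqn":63}
After op 14 (replace /ey/czo 52): {"b":69,"ey":{"czo":52,"lu":17,"wp":93,"x":52,"zyd":55},"gg":{"qm":11,"to":85,"v":52},"lk":{"a":14,"b":75,"xc":2},"pqn":63}
After op 15 (replace /pqn 0): {"b":69,"ey":{"czo":52,"lu":17,"wp":93,"x":52,"zyd":55},"gg":{"qm":11,"to":85,"v":52},"lk":{"a":14,"b":75,"xc":2},"pqn":0}
After op 16 (add /xq 22): {"b":69,"ey":{"czo":52,"lu":17,"wp":93,"x":52,"zyd":55},"gg":{"qm":11,"to":85,"v":52},"lk":{"a":14,"b":75,"xc":2},"pqn":0,"xq":22}
After op 17 (add /gg/i 61): {"b":69,"ey":{"czo":52,"lu":17,"wp":93,"x":52,"zyd":55},"gg":{"i":61,"qm":11,"to":85,"v":52},"lk":{"a":14,"b":75,"xc":2},"pqn":0,"xq":22}
Value at /b: 69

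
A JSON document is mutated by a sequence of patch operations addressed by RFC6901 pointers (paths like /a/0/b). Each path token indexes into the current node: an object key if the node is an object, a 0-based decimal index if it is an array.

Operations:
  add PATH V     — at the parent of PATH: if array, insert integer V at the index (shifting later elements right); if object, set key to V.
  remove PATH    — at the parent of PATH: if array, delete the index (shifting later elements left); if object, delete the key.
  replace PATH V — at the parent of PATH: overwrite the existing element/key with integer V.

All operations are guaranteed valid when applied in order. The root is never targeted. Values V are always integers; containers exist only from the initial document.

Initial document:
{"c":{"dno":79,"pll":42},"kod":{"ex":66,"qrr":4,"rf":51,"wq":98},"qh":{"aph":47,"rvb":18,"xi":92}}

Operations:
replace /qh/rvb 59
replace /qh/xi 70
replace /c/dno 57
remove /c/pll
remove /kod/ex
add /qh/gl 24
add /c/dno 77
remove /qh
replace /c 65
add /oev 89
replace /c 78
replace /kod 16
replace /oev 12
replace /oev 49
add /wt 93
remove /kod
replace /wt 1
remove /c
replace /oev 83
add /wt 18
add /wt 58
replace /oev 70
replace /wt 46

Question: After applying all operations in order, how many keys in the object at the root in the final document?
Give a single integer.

After op 1 (replace /qh/rvb 59): {"c":{"dno":79,"pll":42},"kod":{"ex":66,"qrr":4,"rf":51,"wq":98},"qh":{"aph":47,"rvb":59,"xi":92}}
After op 2 (replace /qh/xi 70): {"c":{"dno":79,"pll":42},"kod":{"ex":66,"qrr":4,"rf":51,"wq":98},"qh":{"aph":47,"rvb":59,"xi":70}}
After op 3 (replace /c/dno 57): {"c":{"dno":57,"pll":42},"kod":{"ex":66,"qrr":4,"rf":51,"wq":98},"qh":{"aph":47,"rvb":59,"xi":70}}
After op 4 (remove /c/pll): {"c":{"dno":57},"kod":{"ex":66,"qrr":4,"rf":51,"wq":98},"qh":{"aph":47,"rvb":59,"xi":70}}
After op 5 (remove /kod/ex): {"c":{"dno":57},"kod":{"qrr":4,"rf":51,"wq":98},"qh":{"aph":47,"rvb":59,"xi":70}}
After op 6 (add /qh/gl 24): {"c":{"dno":57},"kod":{"qrr":4,"rf":51,"wq":98},"qh":{"aph":47,"gl":24,"rvb":59,"xi":70}}
After op 7 (add /c/dno 77): {"c":{"dno":77},"kod":{"qrr":4,"rf":51,"wq":98},"qh":{"aph":47,"gl":24,"rvb":59,"xi":70}}
After op 8 (remove /qh): {"c":{"dno":77},"kod":{"qrr":4,"rf":51,"wq":98}}
After op 9 (replace /c 65): {"c":65,"kod":{"qrr":4,"rf":51,"wq":98}}
After op 10 (add /oev 89): {"c":65,"kod":{"qrr":4,"rf":51,"wq":98},"oev":89}
After op 11 (replace /c 78): {"c":78,"kod":{"qrr":4,"rf":51,"wq":98},"oev":89}
After op 12 (replace /kod 16): {"c":78,"kod":16,"oev":89}
After op 13 (replace /oev 12): {"c":78,"kod":16,"oev":12}
After op 14 (replace /oev 49): {"c":78,"kod":16,"oev":49}
After op 15 (add /wt 93): {"c":78,"kod":16,"oev":49,"wt":93}
After op 16 (remove /kod): {"c":78,"oev":49,"wt":93}
After op 17 (replace /wt 1): {"c":78,"oev":49,"wt":1}
After op 18 (remove /c): {"oev":49,"wt":1}
After op 19 (replace /oev 83): {"oev":83,"wt":1}
After op 20 (add /wt 18): {"oev":83,"wt":18}
After op 21 (add /wt 58): {"oev":83,"wt":58}
After op 22 (replace /oev 70): {"oev":70,"wt":58}
After op 23 (replace /wt 46): {"oev":70,"wt":46}
Size at the root: 2

Answer: 2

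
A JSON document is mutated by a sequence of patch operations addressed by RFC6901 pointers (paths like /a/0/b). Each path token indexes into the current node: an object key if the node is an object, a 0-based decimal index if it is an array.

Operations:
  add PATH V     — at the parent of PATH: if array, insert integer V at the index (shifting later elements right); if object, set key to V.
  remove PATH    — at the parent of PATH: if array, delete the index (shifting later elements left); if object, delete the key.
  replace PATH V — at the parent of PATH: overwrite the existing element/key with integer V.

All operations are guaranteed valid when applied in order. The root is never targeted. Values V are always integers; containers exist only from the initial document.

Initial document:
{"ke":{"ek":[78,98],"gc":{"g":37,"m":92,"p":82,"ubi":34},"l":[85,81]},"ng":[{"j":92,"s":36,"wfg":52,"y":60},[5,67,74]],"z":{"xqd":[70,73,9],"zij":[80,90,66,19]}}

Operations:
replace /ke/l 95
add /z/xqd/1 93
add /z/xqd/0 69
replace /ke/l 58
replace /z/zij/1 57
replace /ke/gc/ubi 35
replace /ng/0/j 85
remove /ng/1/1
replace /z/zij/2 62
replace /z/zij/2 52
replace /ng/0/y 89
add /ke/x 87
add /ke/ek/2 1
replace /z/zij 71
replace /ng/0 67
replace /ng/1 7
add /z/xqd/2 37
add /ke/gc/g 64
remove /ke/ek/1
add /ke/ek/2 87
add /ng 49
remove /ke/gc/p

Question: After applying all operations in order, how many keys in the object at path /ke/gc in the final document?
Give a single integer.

After op 1 (replace /ke/l 95): {"ke":{"ek":[78,98],"gc":{"g":37,"m":92,"p":82,"ubi":34},"l":95},"ng":[{"j":92,"s":36,"wfg":52,"y":60},[5,67,74]],"z":{"xqd":[70,73,9],"zij":[80,90,66,19]}}
After op 2 (add /z/xqd/1 93): {"ke":{"ek":[78,98],"gc":{"g":37,"m":92,"p":82,"ubi":34},"l":95},"ng":[{"j":92,"s":36,"wfg":52,"y":60},[5,67,74]],"z":{"xqd":[70,93,73,9],"zij":[80,90,66,19]}}
After op 3 (add /z/xqd/0 69): {"ke":{"ek":[78,98],"gc":{"g":37,"m":92,"p":82,"ubi":34},"l":95},"ng":[{"j":92,"s":36,"wfg":52,"y":60},[5,67,74]],"z":{"xqd":[69,70,93,73,9],"zij":[80,90,66,19]}}
After op 4 (replace /ke/l 58): {"ke":{"ek":[78,98],"gc":{"g":37,"m":92,"p":82,"ubi":34},"l":58},"ng":[{"j":92,"s":36,"wfg":52,"y":60},[5,67,74]],"z":{"xqd":[69,70,93,73,9],"zij":[80,90,66,19]}}
After op 5 (replace /z/zij/1 57): {"ke":{"ek":[78,98],"gc":{"g":37,"m":92,"p":82,"ubi":34},"l":58},"ng":[{"j":92,"s":36,"wfg":52,"y":60},[5,67,74]],"z":{"xqd":[69,70,93,73,9],"zij":[80,57,66,19]}}
After op 6 (replace /ke/gc/ubi 35): {"ke":{"ek":[78,98],"gc":{"g":37,"m":92,"p":82,"ubi":35},"l":58},"ng":[{"j":92,"s":36,"wfg":52,"y":60},[5,67,74]],"z":{"xqd":[69,70,93,73,9],"zij":[80,57,66,19]}}
After op 7 (replace /ng/0/j 85): {"ke":{"ek":[78,98],"gc":{"g":37,"m":92,"p":82,"ubi":35},"l":58},"ng":[{"j":85,"s":36,"wfg":52,"y":60},[5,67,74]],"z":{"xqd":[69,70,93,73,9],"zij":[80,57,66,19]}}
After op 8 (remove /ng/1/1): {"ke":{"ek":[78,98],"gc":{"g":37,"m":92,"p":82,"ubi":35},"l":58},"ng":[{"j":85,"s":36,"wfg":52,"y":60},[5,74]],"z":{"xqd":[69,70,93,73,9],"zij":[80,57,66,19]}}
After op 9 (replace /z/zij/2 62): {"ke":{"ek":[78,98],"gc":{"g":37,"m":92,"p":82,"ubi":35},"l":58},"ng":[{"j":85,"s":36,"wfg":52,"y":60},[5,74]],"z":{"xqd":[69,70,93,73,9],"zij":[80,57,62,19]}}
After op 10 (replace /z/zij/2 52): {"ke":{"ek":[78,98],"gc":{"g":37,"m":92,"p":82,"ubi":35},"l":58},"ng":[{"j":85,"s":36,"wfg":52,"y":60},[5,74]],"z":{"xqd":[69,70,93,73,9],"zij":[80,57,52,19]}}
After op 11 (replace /ng/0/y 89): {"ke":{"ek":[78,98],"gc":{"g":37,"m":92,"p":82,"ubi":35},"l":58},"ng":[{"j":85,"s":36,"wfg":52,"y":89},[5,74]],"z":{"xqd":[69,70,93,73,9],"zij":[80,57,52,19]}}
After op 12 (add /ke/x 87): {"ke":{"ek":[78,98],"gc":{"g":37,"m":92,"p":82,"ubi":35},"l":58,"x":87},"ng":[{"j":85,"s":36,"wfg":52,"y":89},[5,74]],"z":{"xqd":[69,70,93,73,9],"zij":[80,57,52,19]}}
After op 13 (add /ke/ek/2 1): {"ke":{"ek":[78,98,1],"gc":{"g":37,"m":92,"p":82,"ubi":35},"l":58,"x":87},"ng":[{"j":85,"s":36,"wfg":52,"y":89},[5,74]],"z":{"xqd":[69,70,93,73,9],"zij":[80,57,52,19]}}
After op 14 (replace /z/zij 71): {"ke":{"ek":[78,98,1],"gc":{"g":37,"m":92,"p":82,"ubi":35},"l":58,"x":87},"ng":[{"j":85,"s":36,"wfg":52,"y":89},[5,74]],"z":{"xqd":[69,70,93,73,9],"zij":71}}
After op 15 (replace /ng/0 67): {"ke":{"ek":[78,98,1],"gc":{"g":37,"m":92,"p":82,"ubi":35},"l":58,"x":87},"ng":[67,[5,74]],"z":{"xqd":[69,70,93,73,9],"zij":71}}
After op 16 (replace /ng/1 7): {"ke":{"ek":[78,98,1],"gc":{"g":37,"m":92,"p":82,"ubi":35},"l":58,"x":87},"ng":[67,7],"z":{"xqd":[69,70,93,73,9],"zij":71}}
After op 17 (add /z/xqd/2 37): {"ke":{"ek":[78,98,1],"gc":{"g":37,"m":92,"p":82,"ubi":35},"l":58,"x":87},"ng":[67,7],"z":{"xqd":[69,70,37,93,73,9],"zij":71}}
After op 18 (add /ke/gc/g 64): {"ke":{"ek":[78,98,1],"gc":{"g":64,"m":92,"p":82,"ubi":35},"l":58,"x":87},"ng":[67,7],"z":{"xqd":[69,70,37,93,73,9],"zij":71}}
After op 19 (remove /ke/ek/1): {"ke":{"ek":[78,1],"gc":{"g":64,"m":92,"p":82,"ubi":35},"l":58,"x":87},"ng":[67,7],"z":{"xqd":[69,70,37,93,73,9],"zij":71}}
After op 20 (add /ke/ek/2 87): {"ke":{"ek":[78,1,87],"gc":{"g":64,"m":92,"p":82,"ubi":35},"l":58,"x":87},"ng":[67,7],"z":{"xqd":[69,70,37,93,73,9],"zij":71}}
After op 21 (add /ng 49): {"ke":{"ek":[78,1,87],"gc":{"g":64,"m":92,"p":82,"ubi":35},"l":58,"x":87},"ng":49,"z":{"xqd":[69,70,37,93,73,9],"zij":71}}
After op 22 (remove /ke/gc/p): {"ke":{"ek":[78,1,87],"gc":{"g":64,"m":92,"ubi":35},"l":58,"x":87},"ng":49,"z":{"xqd":[69,70,37,93,73,9],"zij":71}}
Size at path /ke/gc: 3

Answer: 3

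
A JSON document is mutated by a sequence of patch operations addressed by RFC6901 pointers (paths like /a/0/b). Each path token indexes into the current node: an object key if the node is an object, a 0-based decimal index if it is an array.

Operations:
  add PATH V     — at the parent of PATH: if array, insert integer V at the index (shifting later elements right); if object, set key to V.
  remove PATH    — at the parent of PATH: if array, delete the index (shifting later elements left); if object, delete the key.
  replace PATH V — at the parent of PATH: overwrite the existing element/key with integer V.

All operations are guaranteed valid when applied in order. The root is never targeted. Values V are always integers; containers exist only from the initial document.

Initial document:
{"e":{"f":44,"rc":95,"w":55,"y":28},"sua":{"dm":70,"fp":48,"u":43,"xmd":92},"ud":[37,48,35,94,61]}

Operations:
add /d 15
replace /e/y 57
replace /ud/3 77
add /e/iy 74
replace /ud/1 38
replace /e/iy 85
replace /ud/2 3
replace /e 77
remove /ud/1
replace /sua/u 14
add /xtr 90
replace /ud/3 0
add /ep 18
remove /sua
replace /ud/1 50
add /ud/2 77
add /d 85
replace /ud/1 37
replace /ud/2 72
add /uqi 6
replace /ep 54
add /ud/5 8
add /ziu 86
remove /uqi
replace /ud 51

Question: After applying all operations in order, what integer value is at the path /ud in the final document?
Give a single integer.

After op 1 (add /d 15): {"d":15,"e":{"f":44,"rc":95,"w":55,"y":28},"sua":{"dm":70,"fp":48,"u":43,"xmd":92},"ud":[37,48,35,94,61]}
After op 2 (replace /e/y 57): {"d":15,"e":{"f":44,"rc":95,"w":55,"y":57},"sua":{"dm":70,"fp":48,"u":43,"xmd":92},"ud":[37,48,35,94,61]}
After op 3 (replace /ud/3 77): {"d":15,"e":{"f":44,"rc":95,"w":55,"y":57},"sua":{"dm":70,"fp":48,"u":43,"xmd":92},"ud":[37,48,35,77,61]}
After op 4 (add /e/iy 74): {"d":15,"e":{"f":44,"iy":74,"rc":95,"w":55,"y":57},"sua":{"dm":70,"fp":48,"u":43,"xmd":92},"ud":[37,48,35,77,61]}
After op 5 (replace /ud/1 38): {"d":15,"e":{"f":44,"iy":74,"rc":95,"w":55,"y":57},"sua":{"dm":70,"fp":48,"u":43,"xmd":92},"ud":[37,38,35,77,61]}
After op 6 (replace /e/iy 85): {"d":15,"e":{"f":44,"iy":85,"rc":95,"w":55,"y":57},"sua":{"dm":70,"fp":48,"u":43,"xmd":92},"ud":[37,38,35,77,61]}
After op 7 (replace /ud/2 3): {"d":15,"e":{"f":44,"iy":85,"rc":95,"w":55,"y":57},"sua":{"dm":70,"fp":48,"u":43,"xmd":92},"ud":[37,38,3,77,61]}
After op 8 (replace /e 77): {"d":15,"e":77,"sua":{"dm":70,"fp":48,"u":43,"xmd":92},"ud":[37,38,3,77,61]}
After op 9 (remove /ud/1): {"d":15,"e":77,"sua":{"dm":70,"fp":48,"u":43,"xmd":92},"ud":[37,3,77,61]}
After op 10 (replace /sua/u 14): {"d":15,"e":77,"sua":{"dm":70,"fp":48,"u":14,"xmd":92},"ud":[37,3,77,61]}
After op 11 (add /xtr 90): {"d":15,"e":77,"sua":{"dm":70,"fp":48,"u":14,"xmd":92},"ud":[37,3,77,61],"xtr":90}
After op 12 (replace /ud/3 0): {"d":15,"e":77,"sua":{"dm":70,"fp":48,"u":14,"xmd":92},"ud":[37,3,77,0],"xtr":90}
After op 13 (add /ep 18): {"d":15,"e":77,"ep":18,"sua":{"dm":70,"fp":48,"u":14,"xmd":92},"ud":[37,3,77,0],"xtr":90}
After op 14 (remove /sua): {"d":15,"e":77,"ep":18,"ud":[37,3,77,0],"xtr":90}
After op 15 (replace /ud/1 50): {"d":15,"e":77,"ep":18,"ud":[37,50,77,0],"xtr":90}
After op 16 (add /ud/2 77): {"d":15,"e":77,"ep":18,"ud":[37,50,77,77,0],"xtr":90}
After op 17 (add /d 85): {"d":85,"e":77,"ep":18,"ud":[37,50,77,77,0],"xtr":90}
After op 18 (replace /ud/1 37): {"d":85,"e":77,"ep":18,"ud":[37,37,77,77,0],"xtr":90}
After op 19 (replace /ud/2 72): {"d":85,"e":77,"ep":18,"ud":[37,37,72,77,0],"xtr":90}
After op 20 (add /uqi 6): {"d":85,"e":77,"ep":18,"ud":[37,37,72,77,0],"uqi":6,"xtr":90}
After op 21 (replace /ep 54): {"d":85,"e":77,"ep":54,"ud":[37,37,72,77,0],"uqi":6,"xtr":90}
After op 22 (add /ud/5 8): {"d":85,"e":77,"ep":54,"ud":[37,37,72,77,0,8],"uqi":6,"xtr":90}
After op 23 (add /ziu 86): {"d":85,"e":77,"ep":54,"ud":[37,37,72,77,0,8],"uqi":6,"xtr":90,"ziu":86}
After op 24 (remove /uqi): {"d":85,"e":77,"ep":54,"ud":[37,37,72,77,0,8],"xtr":90,"ziu":86}
After op 25 (replace /ud 51): {"d":85,"e":77,"ep":54,"ud":51,"xtr":90,"ziu":86}
Value at /ud: 51

Answer: 51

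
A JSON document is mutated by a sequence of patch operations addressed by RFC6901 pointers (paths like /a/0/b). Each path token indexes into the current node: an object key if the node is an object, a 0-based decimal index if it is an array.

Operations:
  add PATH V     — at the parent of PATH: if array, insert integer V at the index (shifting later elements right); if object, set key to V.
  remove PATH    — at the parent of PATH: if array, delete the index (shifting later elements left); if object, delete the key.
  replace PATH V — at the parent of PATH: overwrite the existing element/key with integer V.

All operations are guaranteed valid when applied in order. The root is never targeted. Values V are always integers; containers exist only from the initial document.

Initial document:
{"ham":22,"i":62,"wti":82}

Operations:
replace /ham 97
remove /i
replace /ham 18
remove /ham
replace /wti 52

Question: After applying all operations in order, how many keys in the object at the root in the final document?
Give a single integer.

After op 1 (replace /ham 97): {"ham":97,"i":62,"wti":82}
After op 2 (remove /i): {"ham":97,"wti":82}
After op 3 (replace /ham 18): {"ham":18,"wti":82}
After op 4 (remove /ham): {"wti":82}
After op 5 (replace /wti 52): {"wti":52}
Size at the root: 1

Answer: 1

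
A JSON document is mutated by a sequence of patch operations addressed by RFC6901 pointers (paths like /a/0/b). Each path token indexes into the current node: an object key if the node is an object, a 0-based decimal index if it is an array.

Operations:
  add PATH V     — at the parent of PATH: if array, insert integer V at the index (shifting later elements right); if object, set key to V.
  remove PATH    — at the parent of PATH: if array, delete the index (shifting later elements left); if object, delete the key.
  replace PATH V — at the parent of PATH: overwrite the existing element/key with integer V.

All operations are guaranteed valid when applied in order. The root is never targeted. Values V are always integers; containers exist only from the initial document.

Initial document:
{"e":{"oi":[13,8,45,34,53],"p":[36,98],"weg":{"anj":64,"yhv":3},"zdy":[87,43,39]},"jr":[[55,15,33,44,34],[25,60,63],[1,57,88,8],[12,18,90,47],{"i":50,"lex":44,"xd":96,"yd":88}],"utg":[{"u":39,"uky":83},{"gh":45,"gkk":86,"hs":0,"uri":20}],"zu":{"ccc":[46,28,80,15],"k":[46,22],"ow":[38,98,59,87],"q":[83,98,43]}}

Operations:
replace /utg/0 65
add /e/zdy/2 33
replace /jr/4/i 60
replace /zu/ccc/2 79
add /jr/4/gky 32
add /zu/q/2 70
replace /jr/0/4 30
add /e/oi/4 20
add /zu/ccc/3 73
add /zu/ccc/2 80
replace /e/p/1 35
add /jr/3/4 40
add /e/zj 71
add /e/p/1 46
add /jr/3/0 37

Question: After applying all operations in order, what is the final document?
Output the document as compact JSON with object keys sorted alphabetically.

After op 1 (replace /utg/0 65): {"e":{"oi":[13,8,45,34,53],"p":[36,98],"weg":{"anj":64,"yhv":3},"zdy":[87,43,39]},"jr":[[55,15,33,44,34],[25,60,63],[1,57,88,8],[12,18,90,47],{"i":50,"lex":44,"xd":96,"yd":88}],"utg":[65,{"gh":45,"gkk":86,"hs":0,"uri":20}],"zu":{"ccc":[46,28,80,15],"k":[46,22],"ow":[38,98,59,87],"q":[83,98,43]}}
After op 2 (add /e/zdy/2 33): {"e":{"oi":[13,8,45,34,53],"p":[36,98],"weg":{"anj":64,"yhv":3},"zdy":[87,43,33,39]},"jr":[[55,15,33,44,34],[25,60,63],[1,57,88,8],[12,18,90,47],{"i":50,"lex":44,"xd":96,"yd":88}],"utg":[65,{"gh":45,"gkk":86,"hs":0,"uri":20}],"zu":{"ccc":[46,28,80,15],"k":[46,22],"ow":[38,98,59,87],"q":[83,98,43]}}
After op 3 (replace /jr/4/i 60): {"e":{"oi":[13,8,45,34,53],"p":[36,98],"weg":{"anj":64,"yhv":3},"zdy":[87,43,33,39]},"jr":[[55,15,33,44,34],[25,60,63],[1,57,88,8],[12,18,90,47],{"i":60,"lex":44,"xd":96,"yd":88}],"utg":[65,{"gh":45,"gkk":86,"hs":0,"uri":20}],"zu":{"ccc":[46,28,80,15],"k":[46,22],"ow":[38,98,59,87],"q":[83,98,43]}}
After op 4 (replace /zu/ccc/2 79): {"e":{"oi":[13,8,45,34,53],"p":[36,98],"weg":{"anj":64,"yhv":3},"zdy":[87,43,33,39]},"jr":[[55,15,33,44,34],[25,60,63],[1,57,88,8],[12,18,90,47],{"i":60,"lex":44,"xd":96,"yd":88}],"utg":[65,{"gh":45,"gkk":86,"hs":0,"uri":20}],"zu":{"ccc":[46,28,79,15],"k":[46,22],"ow":[38,98,59,87],"q":[83,98,43]}}
After op 5 (add /jr/4/gky 32): {"e":{"oi":[13,8,45,34,53],"p":[36,98],"weg":{"anj":64,"yhv":3},"zdy":[87,43,33,39]},"jr":[[55,15,33,44,34],[25,60,63],[1,57,88,8],[12,18,90,47],{"gky":32,"i":60,"lex":44,"xd":96,"yd":88}],"utg":[65,{"gh":45,"gkk":86,"hs":0,"uri":20}],"zu":{"ccc":[46,28,79,15],"k":[46,22],"ow":[38,98,59,87],"q":[83,98,43]}}
After op 6 (add /zu/q/2 70): {"e":{"oi":[13,8,45,34,53],"p":[36,98],"weg":{"anj":64,"yhv":3},"zdy":[87,43,33,39]},"jr":[[55,15,33,44,34],[25,60,63],[1,57,88,8],[12,18,90,47],{"gky":32,"i":60,"lex":44,"xd":96,"yd":88}],"utg":[65,{"gh":45,"gkk":86,"hs":0,"uri":20}],"zu":{"ccc":[46,28,79,15],"k":[46,22],"ow":[38,98,59,87],"q":[83,98,70,43]}}
After op 7 (replace /jr/0/4 30): {"e":{"oi":[13,8,45,34,53],"p":[36,98],"weg":{"anj":64,"yhv":3},"zdy":[87,43,33,39]},"jr":[[55,15,33,44,30],[25,60,63],[1,57,88,8],[12,18,90,47],{"gky":32,"i":60,"lex":44,"xd":96,"yd":88}],"utg":[65,{"gh":45,"gkk":86,"hs":0,"uri":20}],"zu":{"ccc":[46,28,79,15],"k":[46,22],"ow":[38,98,59,87],"q":[83,98,70,43]}}
After op 8 (add /e/oi/4 20): {"e":{"oi":[13,8,45,34,20,53],"p":[36,98],"weg":{"anj":64,"yhv":3},"zdy":[87,43,33,39]},"jr":[[55,15,33,44,30],[25,60,63],[1,57,88,8],[12,18,90,47],{"gky":32,"i":60,"lex":44,"xd":96,"yd":88}],"utg":[65,{"gh":45,"gkk":86,"hs":0,"uri":20}],"zu":{"ccc":[46,28,79,15],"k":[46,22],"ow":[38,98,59,87],"q":[83,98,70,43]}}
After op 9 (add /zu/ccc/3 73): {"e":{"oi":[13,8,45,34,20,53],"p":[36,98],"weg":{"anj":64,"yhv":3},"zdy":[87,43,33,39]},"jr":[[55,15,33,44,30],[25,60,63],[1,57,88,8],[12,18,90,47],{"gky":32,"i":60,"lex":44,"xd":96,"yd":88}],"utg":[65,{"gh":45,"gkk":86,"hs":0,"uri":20}],"zu":{"ccc":[46,28,79,73,15],"k":[46,22],"ow":[38,98,59,87],"q":[83,98,70,43]}}
After op 10 (add /zu/ccc/2 80): {"e":{"oi":[13,8,45,34,20,53],"p":[36,98],"weg":{"anj":64,"yhv":3},"zdy":[87,43,33,39]},"jr":[[55,15,33,44,30],[25,60,63],[1,57,88,8],[12,18,90,47],{"gky":32,"i":60,"lex":44,"xd":96,"yd":88}],"utg":[65,{"gh":45,"gkk":86,"hs":0,"uri":20}],"zu":{"ccc":[46,28,80,79,73,15],"k":[46,22],"ow":[38,98,59,87],"q":[83,98,70,43]}}
After op 11 (replace /e/p/1 35): {"e":{"oi":[13,8,45,34,20,53],"p":[36,35],"weg":{"anj":64,"yhv":3},"zdy":[87,43,33,39]},"jr":[[55,15,33,44,30],[25,60,63],[1,57,88,8],[12,18,90,47],{"gky":32,"i":60,"lex":44,"xd":96,"yd":88}],"utg":[65,{"gh":45,"gkk":86,"hs":0,"uri":20}],"zu":{"ccc":[46,28,80,79,73,15],"k":[46,22],"ow":[38,98,59,87],"q":[83,98,70,43]}}
After op 12 (add /jr/3/4 40): {"e":{"oi":[13,8,45,34,20,53],"p":[36,35],"weg":{"anj":64,"yhv":3},"zdy":[87,43,33,39]},"jr":[[55,15,33,44,30],[25,60,63],[1,57,88,8],[12,18,90,47,40],{"gky":32,"i":60,"lex":44,"xd":96,"yd":88}],"utg":[65,{"gh":45,"gkk":86,"hs":0,"uri":20}],"zu":{"ccc":[46,28,80,79,73,15],"k":[46,22],"ow":[38,98,59,87],"q":[83,98,70,43]}}
After op 13 (add /e/zj 71): {"e":{"oi":[13,8,45,34,20,53],"p":[36,35],"weg":{"anj":64,"yhv":3},"zdy":[87,43,33,39],"zj":71},"jr":[[55,15,33,44,30],[25,60,63],[1,57,88,8],[12,18,90,47,40],{"gky":32,"i":60,"lex":44,"xd":96,"yd":88}],"utg":[65,{"gh":45,"gkk":86,"hs":0,"uri":20}],"zu":{"ccc":[46,28,80,79,73,15],"k":[46,22],"ow":[38,98,59,87],"q":[83,98,70,43]}}
After op 14 (add /e/p/1 46): {"e":{"oi":[13,8,45,34,20,53],"p":[36,46,35],"weg":{"anj":64,"yhv":3},"zdy":[87,43,33,39],"zj":71},"jr":[[55,15,33,44,30],[25,60,63],[1,57,88,8],[12,18,90,47,40],{"gky":32,"i":60,"lex":44,"xd":96,"yd":88}],"utg":[65,{"gh":45,"gkk":86,"hs":0,"uri":20}],"zu":{"ccc":[46,28,80,79,73,15],"k":[46,22],"ow":[38,98,59,87],"q":[83,98,70,43]}}
After op 15 (add /jr/3/0 37): {"e":{"oi":[13,8,45,34,20,53],"p":[36,46,35],"weg":{"anj":64,"yhv":3},"zdy":[87,43,33,39],"zj":71},"jr":[[55,15,33,44,30],[25,60,63],[1,57,88,8],[37,12,18,90,47,40],{"gky":32,"i":60,"lex":44,"xd":96,"yd":88}],"utg":[65,{"gh":45,"gkk":86,"hs":0,"uri":20}],"zu":{"ccc":[46,28,80,79,73,15],"k":[46,22],"ow":[38,98,59,87],"q":[83,98,70,43]}}

Answer: {"e":{"oi":[13,8,45,34,20,53],"p":[36,46,35],"weg":{"anj":64,"yhv":3},"zdy":[87,43,33,39],"zj":71},"jr":[[55,15,33,44,30],[25,60,63],[1,57,88,8],[37,12,18,90,47,40],{"gky":32,"i":60,"lex":44,"xd":96,"yd":88}],"utg":[65,{"gh":45,"gkk":86,"hs":0,"uri":20}],"zu":{"ccc":[46,28,80,79,73,15],"k":[46,22],"ow":[38,98,59,87],"q":[83,98,70,43]}}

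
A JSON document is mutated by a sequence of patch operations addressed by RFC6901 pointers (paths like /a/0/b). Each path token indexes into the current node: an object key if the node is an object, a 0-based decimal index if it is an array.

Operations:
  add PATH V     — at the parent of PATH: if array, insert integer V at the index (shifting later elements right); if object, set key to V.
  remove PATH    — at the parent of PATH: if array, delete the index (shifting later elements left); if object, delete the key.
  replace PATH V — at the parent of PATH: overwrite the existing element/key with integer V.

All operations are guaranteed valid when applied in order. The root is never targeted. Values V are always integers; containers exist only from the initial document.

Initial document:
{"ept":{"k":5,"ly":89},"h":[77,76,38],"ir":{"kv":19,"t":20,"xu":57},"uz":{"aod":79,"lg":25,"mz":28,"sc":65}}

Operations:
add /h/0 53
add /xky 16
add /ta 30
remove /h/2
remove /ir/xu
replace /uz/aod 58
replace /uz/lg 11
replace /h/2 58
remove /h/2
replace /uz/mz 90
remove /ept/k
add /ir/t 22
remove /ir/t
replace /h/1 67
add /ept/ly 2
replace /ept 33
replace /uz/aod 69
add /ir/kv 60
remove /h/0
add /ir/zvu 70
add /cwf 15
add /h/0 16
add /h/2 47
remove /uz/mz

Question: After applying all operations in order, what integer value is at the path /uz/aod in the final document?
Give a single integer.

Answer: 69

Derivation:
After op 1 (add /h/0 53): {"ept":{"k":5,"ly":89},"h":[53,77,76,38],"ir":{"kv":19,"t":20,"xu":57},"uz":{"aod":79,"lg":25,"mz":28,"sc":65}}
After op 2 (add /xky 16): {"ept":{"k":5,"ly":89},"h":[53,77,76,38],"ir":{"kv":19,"t":20,"xu":57},"uz":{"aod":79,"lg":25,"mz":28,"sc":65},"xky":16}
After op 3 (add /ta 30): {"ept":{"k":5,"ly":89},"h":[53,77,76,38],"ir":{"kv":19,"t":20,"xu":57},"ta":30,"uz":{"aod":79,"lg":25,"mz":28,"sc":65},"xky":16}
After op 4 (remove /h/2): {"ept":{"k":5,"ly":89},"h":[53,77,38],"ir":{"kv":19,"t":20,"xu":57},"ta":30,"uz":{"aod":79,"lg":25,"mz":28,"sc":65},"xky":16}
After op 5 (remove /ir/xu): {"ept":{"k":5,"ly":89},"h":[53,77,38],"ir":{"kv":19,"t":20},"ta":30,"uz":{"aod":79,"lg":25,"mz":28,"sc":65},"xky":16}
After op 6 (replace /uz/aod 58): {"ept":{"k":5,"ly":89},"h":[53,77,38],"ir":{"kv":19,"t":20},"ta":30,"uz":{"aod":58,"lg":25,"mz":28,"sc":65},"xky":16}
After op 7 (replace /uz/lg 11): {"ept":{"k":5,"ly":89},"h":[53,77,38],"ir":{"kv":19,"t":20},"ta":30,"uz":{"aod":58,"lg":11,"mz":28,"sc":65},"xky":16}
After op 8 (replace /h/2 58): {"ept":{"k":5,"ly":89},"h":[53,77,58],"ir":{"kv":19,"t":20},"ta":30,"uz":{"aod":58,"lg":11,"mz":28,"sc":65},"xky":16}
After op 9 (remove /h/2): {"ept":{"k":5,"ly":89},"h":[53,77],"ir":{"kv":19,"t":20},"ta":30,"uz":{"aod":58,"lg":11,"mz":28,"sc":65},"xky":16}
After op 10 (replace /uz/mz 90): {"ept":{"k":5,"ly":89},"h":[53,77],"ir":{"kv":19,"t":20},"ta":30,"uz":{"aod":58,"lg":11,"mz":90,"sc":65},"xky":16}
After op 11 (remove /ept/k): {"ept":{"ly":89},"h":[53,77],"ir":{"kv":19,"t":20},"ta":30,"uz":{"aod":58,"lg":11,"mz":90,"sc":65},"xky":16}
After op 12 (add /ir/t 22): {"ept":{"ly":89},"h":[53,77],"ir":{"kv":19,"t":22},"ta":30,"uz":{"aod":58,"lg":11,"mz":90,"sc":65},"xky":16}
After op 13 (remove /ir/t): {"ept":{"ly":89},"h":[53,77],"ir":{"kv":19},"ta":30,"uz":{"aod":58,"lg":11,"mz":90,"sc":65},"xky":16}
After op 14 (replace /h/1 67): {"ept":{"ly":89},"h":[53,67],"ir":{"kv":19},"ta":30,"uz":{"aod":58,"lg":11,"mz":90,"sc":65},"xky":16}
After op 15 (add /ept/ly 2): {"ept":{"ly":2},"h":[53,67],"ir":{"kv":19},"ta":30,"uz":{"aod":58,"lg":11,"mz":90,"sc":65},"xky":16}
After op 16 (replace /ept 33): {"ept":33,"h":[53,67],"ir":{"kv":19},"ta":30,"uz":{"aod":58,"lg":11,"mz":90,"sc":65},"xky":16}
After op 17 (replace /uz/aod 69): {"ept":33,"h":[53,67],"ir":{"kv":19},"ta":30,"uz":{"aod":69,"lg":11,"mz":90,"sc":65},"xky":16}
After op 18 (add /ir/kv 60): {"ept":33,"h":[53,67],"ir":{"kv":60},"ta":30,"uz":{"aod":69,"lg":11,"mz":90,"sc":65},"xky":16}
After op 19 (remove /h/0): {"ept":33,"h":[67],"ir":{"kv":60},"ta":30,"uz":{"aod":69,"lg":11,"mz":90,"sc":65},"xky":16}
After op 20 (add /ir/zvu 70): {"ept":33,"h":[67],"ir":{"kv":60,"zvu":70},"ta":30,"uz":{"aod":69,"lg":11,"mz":90,"sc":65},"xky":16}
After op 21 (add /cwf 15): {"cwf":15,"ept":33,"h":[67],"ir":{"kv":60,"zvu":70},"ta":30,"uz":{"aod":69,"lg":11,"mz":90,"sc":65},"xky":16}
After op 22 (add /h/0 16): {"cwf":15,"ept":33,"h":[16,67],"ir":{"kv":60,"zvu":70},"ta":30,"uz":{"aod":69,"lg":11,"mz":90,"sc":65},"xky":16}
After op 23 (add /h/2 47): {"cwf":15,"ept":33,"h":[16,67,47],"ir":{"kv":60,"zvu":70},"ta":30,"uz":{"aod":69,"lg":11,"mz":90,"sc":65},"xky":16}
After op 24 (remove /uz/mz): {"cwf":15,"ept":33,"h":[16,67,47],"ir":{"kv":60,"zvu":70},"ta":30,"uz":{"aod":69,"lg":11,"sc":65},"xky":16}
Value at /uz/aod: 69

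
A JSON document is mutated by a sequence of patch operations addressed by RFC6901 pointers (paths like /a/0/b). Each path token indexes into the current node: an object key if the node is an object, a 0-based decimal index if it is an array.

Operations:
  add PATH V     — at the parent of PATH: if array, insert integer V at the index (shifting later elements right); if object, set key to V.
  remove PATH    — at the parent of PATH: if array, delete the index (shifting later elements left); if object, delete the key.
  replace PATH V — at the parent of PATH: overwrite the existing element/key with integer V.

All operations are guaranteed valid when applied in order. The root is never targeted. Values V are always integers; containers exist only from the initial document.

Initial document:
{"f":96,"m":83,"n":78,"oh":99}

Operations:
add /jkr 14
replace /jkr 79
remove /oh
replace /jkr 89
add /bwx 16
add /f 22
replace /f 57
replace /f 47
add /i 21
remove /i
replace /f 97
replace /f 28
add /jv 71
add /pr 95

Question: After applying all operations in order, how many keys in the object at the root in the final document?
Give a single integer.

Answer: 7

Derivation:
After op 1 (add /jkr 14): {"f":96,"jkr":14,"m":83,"n":78,"oh":99}
After op 2 (replace /jkr 79): {"f":96,"jkr":79,"m":83,"n":78,"oh":99}
After op 3 (remove /oh): {"f":96,"jkr":79,"m":83,"n":78}
After op 4 (replace /jkr 89): {"f":96,"jkr":89,"m":83,"n":78}
After op 5 (add /bwx 16): {"bwx":16,"f":96,"jkr":89,"m":83,"n":78}
After op 6 (add /f 22): {"bwx":16,"f":22,"jkr":89,"m":83,"n":78}
After op 7 (replace /f 57): {"bwx":16,"f":57,"jkr":89,"m":83,"n":78}
After op 8 (replace /f 47): {"bwx":16,"f":47,"jkr":89,"m":83,"n":78}
After op 9 (add /i 21): {"bwx":16,"f":47,"i":21,"jkr":89,"m":83,"n":78}
After op 10 (remove /i): {"bwx":16,"f":47,"jkr":89,"m":83,"n":78}
After op 11 (replace /f 97): {"bwx":16,"f":97,"jkr":89,"m":83,"n":78}
After op 12 (replace /f 28): {"bwx":16,"f":28,"jkr":89,"m":83,"n":78}
After op 13 (add /jv 71): {"bwx":16,"f":28,"jkr":89,"jv":71,"m":83,"n":78}
After op 14 (add /pr 95): {"bwx":16,"f":28,"jkr":89,"jv":71,"m":83,"n":78,"pr":95}
Size at the root: 7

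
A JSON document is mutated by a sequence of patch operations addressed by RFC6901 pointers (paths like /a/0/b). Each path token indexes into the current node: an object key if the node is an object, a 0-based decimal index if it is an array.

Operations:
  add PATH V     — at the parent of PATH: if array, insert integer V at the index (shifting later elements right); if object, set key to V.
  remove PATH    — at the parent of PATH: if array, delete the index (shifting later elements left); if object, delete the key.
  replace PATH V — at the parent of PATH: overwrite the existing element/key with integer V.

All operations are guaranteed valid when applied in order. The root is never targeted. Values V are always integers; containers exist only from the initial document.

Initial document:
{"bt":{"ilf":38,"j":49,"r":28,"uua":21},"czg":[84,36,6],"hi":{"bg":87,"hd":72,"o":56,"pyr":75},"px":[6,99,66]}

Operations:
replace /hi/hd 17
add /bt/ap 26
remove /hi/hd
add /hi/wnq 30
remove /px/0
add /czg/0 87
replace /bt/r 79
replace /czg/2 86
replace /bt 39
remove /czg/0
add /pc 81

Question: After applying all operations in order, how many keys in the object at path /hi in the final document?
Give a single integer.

Answer: 4

Derivation:
After op 1 (replace /hi/hd 17): {"bt":{"ilf":38,"j":49,"r":28,"uua":21},"czg":[84,36,6],"hi":{"bg":87,"hd":17,"o":56,"pyr":75},"px":[6,99,66]}
After op 2 (add /bt/ap 26): {"bt":{"ap":26,"ilf":38,"j":49,"r":28,"uua":21},"czg":[84,36,6],"hi":{"bg":87,"hd":17,"o":56,"pyr":75},"px":[6,99,66]}
After op 3 (remove /hi/hd): {"bt":{"ap":26,"ilf":38,"j":49,"r":28,"uua":21},"czg":[84,36,6],"hi":{"bg":87,"o":56,"pyr":75},"px":[6,99,66]}
After op 4 (add /hi/wnq 30): {"bt":{"ap":26,"ilf":38,"j":49,"r":28,"uua":21},"czg":[84,36,6],"hi":{"bg":87,"o":56,"pyr":75,"wnq":30},"px":[6,99,66]}
After op 5 (remove /px/0): {"bt":{"ap":26,"ilf":38,"j":49,"r":28,"uua":21},"czg":[84,36,6],"hi":{"bg":87,"o":56,"pyr":75,"wnq":30},"px":[99,66]}
After op 6 (add /czg/0 87): {"bt":{"ap":26,"ilf":38,"j":49,"r":28,"uua":21},"czg":[87,84,36,6],"hi":{"bg":87,"o":56,"pyr":75,"wnq":30},"px":[99,66]}
After op 7 (replace /bt/r 79): {"bt":{"ap":26,"ilf":38,"j":49,"r":79,"uua":21},"czg":[87,84,36,6],"hi":{"bg":87,"o":56,"pyr":75,"wnq":30},"px":[99,66]}
After op 8 (replace /czg/2 86): {"bt":{"ap":26,"ilf":38,"j":49,"r":79,"uua":21},"czg":[87,84,86,6],"hi":{"bg":87,"o":56,"pyr":75,"wnq":30},"px":[99,66]}
After op 9 (replace /bt 39): {"bt":39,"czg":[87,84,86,6],"hi":{"bg":87,"o":56,"pyr":75,"wnq":30},"px":[99,66]}
After op 10 (remove /czg/0): {"bt":39,"czg":[84,86,6],"hi":{"bg":87,"o":56,"pyr":75,"wnq":30},"px":[99,66]}
After op 11 (add /pc 81): {"bt":39,"czg":[84,86,6],"hi":{"bg":87,"o":56,"pyr":75,"wnq":30},"pc":81,"px":[99,66]}
Size at path /hi: 4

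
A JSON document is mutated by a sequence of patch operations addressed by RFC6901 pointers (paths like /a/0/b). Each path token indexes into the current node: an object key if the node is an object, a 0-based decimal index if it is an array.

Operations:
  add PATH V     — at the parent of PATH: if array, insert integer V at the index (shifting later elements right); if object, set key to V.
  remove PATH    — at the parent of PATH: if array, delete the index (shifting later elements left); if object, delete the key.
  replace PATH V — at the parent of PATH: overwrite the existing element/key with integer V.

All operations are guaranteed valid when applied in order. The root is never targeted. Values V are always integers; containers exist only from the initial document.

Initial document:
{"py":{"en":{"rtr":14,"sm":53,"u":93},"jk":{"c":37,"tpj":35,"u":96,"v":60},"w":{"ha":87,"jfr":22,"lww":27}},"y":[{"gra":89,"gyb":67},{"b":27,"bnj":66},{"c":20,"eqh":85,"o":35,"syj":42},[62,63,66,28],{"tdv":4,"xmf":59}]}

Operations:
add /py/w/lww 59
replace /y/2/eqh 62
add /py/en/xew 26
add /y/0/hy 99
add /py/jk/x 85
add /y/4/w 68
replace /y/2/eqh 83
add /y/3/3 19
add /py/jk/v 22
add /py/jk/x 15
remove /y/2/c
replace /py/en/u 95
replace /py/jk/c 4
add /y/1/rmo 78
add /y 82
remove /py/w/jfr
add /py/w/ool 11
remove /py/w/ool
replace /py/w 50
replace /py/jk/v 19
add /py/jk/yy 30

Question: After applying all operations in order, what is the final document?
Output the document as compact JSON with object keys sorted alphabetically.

After op 1 (add /py/w/lww 59): {"py":{"en":{"rtr":14,"sm":53,"u":93},"jk":{"c":37,"tpj":35,"u":96,"v":60},"w":{"ha":87,"jfr":22,"lww":59}},"y":[{"gra":89,"gyb":67},{"b":27,"bnj":66},{"c":20,"eqh":85,"o":35,"syj":42},[62,63,66,28],{"tdv":4,"xmf":59}]}
After op 2 (replace /y/2/eqh 62): {"py":{"en":{"rtr":14,"sm":53,"u":93},"jk":{"c":37,"tpj":35,"u":96,"v":60},"w":{"ha":87,"jfr":22,"lww":59}},"y":[{"gra":89,"gyb":67},{"b":27,"bnj":66},{"c":20,"eqh":62,"o":35,"syj":42},[62,63,66,28],{"tdv":4,"xmf":59}]}
After op 3 (add /py/en/xew 26): {"py":{"en":{"rtr":14,"sm":53,"u":93,"xew":26},"jk":{"c":37,"tpj":35,"u":96,"v":60},"w":{"ha":87,"jfr":22,"lww":59}},"y":[{"gra":89,"gyb":67},{"b":27,"bnj":66},{"c":20,"eqh":62,"o":35,"syj":42},[62,63,66,28],{"tdv":4,"xmf":59}]}
After op 4 (add /y/0/hy 99): {"py":{"en":{"rtr":14,"sm":53,"u":93,"xew":26},"jk":{"c":37,"tpj":35,"u":96,"v":60},"w":{"ha":87,"jfr":22,"lww":59}},"y":[{"gra":89,"gyb":67,"hy":99},{"b":27,"bnj":66},{"c":20,"eqh":62,"o":35,"syj":42},[62,63,66,28],{"tdv":4,"xmf":59}]}
After op 5 (add /py/jk/x 85): {"py":{"en":{"rtr":14,"sm":53,"u":93,"xew":26},"jk":{"c":37,"tpj":35,"u":96,"v":60,"x":85},"w":{"ha":87,"jfr":22,"lww":59}},"y":[{"gra":89,"gyb":67,"hy":99},{"b":27,"bnj":66},{"c":20,"eqh":62,"o":35,"syj":42},[62,63,66,28],{"tdv":4,"xmf":59}]}
After op 6 (add /y/4/w 68): {"py":{"en":{"rtr":14,"sm":53,"u":93,"xew":26},"jk":{"c":37,"tpj":35,"u":96,"v":60,"x":85},"w":{"ha":87,"jfr":22,"lww":59}},"y":[{"gra":89,"gyb":67,"hy":99},{"b":27,"bnj":66},{"c":20,"eqh":62,"o":35,"syj":42},[62,63,66,28],{"tdv":4,"w":68,"xmf":59}]}
After op 7 (replace /y/2/eqh 83): {"py":{"en":{"rtr":14,"sm":53,"u":93,"xew":26},"jk":{"c":37,"tpj":35,"u":96,"v":60,"x":85},"w":{"ha":87,"jfr":22,"lww":59}},"y":[{"gra":89,"gyb":67,"hy":99},{"b":27,"bnj":66},{"c":20,"eqh":83,"o":35,"syj":42},[62,63,66,28],{"tdv":4,"w":68,"xmf":59}]}
After op 8 (add /y/3/3 19): {"py":{"en":{"rtr":14,"sm":53,"u":93,"xew":26},"jk":{"c":37,"tpj":35,"u":96,"v":60,"x":85},"w":{"ha":87,"jfr":22,"lww":59}},"y":[{"gra":89,"gyb":67,"hy":99},{"b":27,"bnj":66},{"c":20,"eqh":83,"o":35,"syj":42},[62,63,66,19,28],{"tdv":4,"w":68,"xmf":59}]}
After op 9 (add /py/jk/v 22): {"py":{"en":{"rtr":14,"sm":53,"u":93,"xew":26},"jk":{"c":37,"tpj":35,"u":96,"v":22,"x":85},"w":{"ha":87,"jfr":22,"lww":59}},"y":[{"gra":89,"gyb":67,"hy":99},{"b":27,"bnj":66},{"c":20,"eqh":83,"o":35,"syj":42},[62,63,66,19,28],{"tdv":4,"w":68,"xmf":59}]}
After op 10 (add /py/jk/x 15): {"py":{"en":{"rtr":14,"sm":53,"u":93,"xew":26},"jk":{"c":37,"tpj":35,"u":96,"v":22,"x":15},"w":{"ha":87,"jfr":22,"lww":59}},"y":[{"gra":89,"gyb":67,"hy":99},{"b":27,"bnj":66},{"c":20,"eqh":83,"o":35,"syj":42},[62,63,66,19,28],{"tdv":4,"w":68,"xmf":59}]}
After op 11 (remove /y/2/c): {"py":{"en":{"rtr":14,"sm":53,"u":93,"xew":26},"jk":{"c":37,"tpj":35,"u":96,"v":22,"x":15},"w":{"ha":87,"jfr":22,"lww":59}},"y":[{"gra":89,"gyb":67,"hy":99},{"b":27,"bnj":66},{"eqh":83,"o":35,"syj":42},[62,63,66,19,28],{"tdv":4,"w":68,"xmf":59}]}
After op 12 (replace /py/en/u 95): {"py":{"en":{"rtr":14,"sm":53,"u":95,"xew":26},"jk":{"c":37,"tpj":35,"u":96,"v":22,"x":15},"w":{"ha":87,"jfr":22,"lww":59}},"y":[{"gra":89,"gyb":67,"hy":99},{"b":27,"bnj":66},{"eqh":83,"o":35,"syj":42},[62,63,66,19,28],{"tdv":4,"w":68,"xmf":59}]}
After op 13 (replace /py/jk/c 4): {"py":{"en":{"rtr":14,"sm":53,"u":95,"xew":26},"jk":{"c":4,"tpj":35,"u":96,"v":22,"x":15},"w":{"ha":87,"jfr":22,"lww":59}},"y":[{"gra":89,"gyb":67,"hy":99},{"b":27,"bnj":66},{"eqh":83,"o":35,"syj":42},[62,63,66,19,28],{"tdv":4,"w":68,"xmf":59}]}
After op 14 (add /y/1/rmo 78): {"py":{"en":{"rtr":14,"sm":53,"u":95,"xew":26},"jk":{"c":4,"tpj":35,"u":96,"v":22,"x":15},"w":{"ha":87,"jfr":22,"lww":59}},"y":[{"gra":89,"gyb":67,"hy":99},{"b":27,"bnj":66,"rmo":78},{"eqh":83,"o":35,"syj":42},[62,63,66,19,28],{"tdv":4,"w":68,"xmf":59}]}
After op 15 (add /y 82): {"py":{"en":{"rtr":14,"sm":53,"u":95,"xew":26},"jk":{"c":4,"tpj":35,"u":96,"v":22,"x":15},"w":{"ha":87,"jfr":22,"lww":59}},"y":82}
After op 16 (remove /py/w/jfr): {"py":{"en":{"rtr":14,"sm":53,"u":95,"xew":26},"jk":{"c":4,"tpj":35,"u":96,"v":22,"x":15},"w":{"ha":87,"lww":59}},"y":82}
After op 17 (add /py/w/ool 11): {"py":{"en":{"rtr":14,"sm":53,"u":95,"xew":26},"jk":{"c":4,"tpj":35,"u":96,"v":22,"x":15},"w":{"ha":87,"lww":59,"ool":11}},"y":82}
After op 18 (remove /py/w/ool): {"py":{"en":{"rtr":14,"sm":53,"u":95,"xew":26},"jk":{"c":4,"tpj":35,"u":96,"v":22,"x":15},"w":{"ha":87,"lww":59}},"y":82}
After op 19 (replace /py/w 50): {"py":{"en":{"rtr":14,"sm":53,"u":95,"xew":26},"jk":{"c":4,"tpj":35,"u":96,"v":22,"x":15},"w":50},"y":82}
After op 20 (replace /py/jk/v 19): {"py":{"en":{"rtr":14,"sm":53,"u":95,"xew":26},"jk":{"c":4,"tpj":35,"u":96,"v":19,"x":15},"w":50},"y":82}
After op 21 (add /py/jk/yy 30): {"py":{"en":{"rtr":14,"sm":53,"u":95,"xew":26},"jk":{"c":4,"tpj":35,"u":96,"v":19,"x":15,"yy":30},"w":50},"y":82}

Answer: {"py":{"en":{"rtr":14,"sm":53,"u":95,"xew":26},"jk":{"c":4,"tpj":35,"u":96,"v":19,"x":15,"yy":30},"w":50},"y":82}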